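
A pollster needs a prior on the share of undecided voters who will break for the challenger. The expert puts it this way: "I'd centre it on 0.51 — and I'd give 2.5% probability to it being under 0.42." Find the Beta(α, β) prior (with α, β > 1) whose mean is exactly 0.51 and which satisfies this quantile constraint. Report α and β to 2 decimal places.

With mean 0.51 fixed, write α = 0.51s, β = 0.49s where s = α+β.
Need P(θ < 0.42) = 0.025 under Beta(0.51s, 0.49s). Normal approximation: (q−m)/√(m(1−m)/s) ≈ z_{0.025} = -1.96, so s ≈ 0.51·0.49·(-1.96)²/(0.42−0.51)² = 118.5.
At s = 118.5: P(θ<0.42) ≈ 0.025. Adjusting to match 0.025 gives s ≈ 117.51.
So α = 0.51·117.51 ≈ 59.93, β = 0.49·117.51 ≈ 57.58.

α ≈ 59.93, β ≈ 57.58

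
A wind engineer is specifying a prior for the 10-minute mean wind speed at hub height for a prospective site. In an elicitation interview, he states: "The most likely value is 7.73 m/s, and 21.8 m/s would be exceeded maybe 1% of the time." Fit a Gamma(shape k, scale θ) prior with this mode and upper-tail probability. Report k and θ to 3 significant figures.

k ≈ 5.25, θ ≈ 1.82

Gamma(k,θ) with k>1 has mode (k−1)θ, so θ = 7.73/(k−1).
Need P(X < 21.8) = 0.99 with θ tied to k this way. Start at k = 2, θ = 7.73: P(X<21.8) ≈ 0.772.
Too low — raise k to concentrate. Iterating converges to k ≈ 5.25.
Then θ = 7.73/(5.25−1) ≈ 1.82.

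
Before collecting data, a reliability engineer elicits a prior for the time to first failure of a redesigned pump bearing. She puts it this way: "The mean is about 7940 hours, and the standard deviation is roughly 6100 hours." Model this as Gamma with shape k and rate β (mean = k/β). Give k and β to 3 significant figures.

For Gamma(k, rate β): mean = k/β, variance = k/β², so CV = 1/√k.
CV = SD/mean = 6100/7940 = 0.7683, hence k = 1/CV² = 1.69.
Then β = k/mean = 1.69/7940 = 0.000213.

k ≈ 1.69, β ≈ 0.000213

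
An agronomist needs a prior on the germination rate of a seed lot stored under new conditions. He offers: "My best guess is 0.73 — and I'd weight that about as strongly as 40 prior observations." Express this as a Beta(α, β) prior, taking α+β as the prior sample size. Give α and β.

Under the effective-sample-size interpretation, Beta(α, β) has prior mean α/(α+β) and prior sample size α+β.
So α+β = 40 and α/(α+β) = 0.73, giving α = 0.73·40 = 29.2 and β = 40 − 29.2 = 10.8.

α = 29.2, β = 10.8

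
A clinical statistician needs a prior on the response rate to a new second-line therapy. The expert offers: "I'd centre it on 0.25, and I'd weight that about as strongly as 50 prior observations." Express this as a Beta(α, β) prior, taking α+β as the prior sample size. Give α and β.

Under the effective-sample-size interpretation, Beta(α, β) has prior mean α/(α+β) and prior sample size α+β.
So α+β = 50 and α/(α+β) = 0.25, giving α = 0.25·50 = 12.5 and β = 50 − 12.5 = 37.5.

α = 12.5, β = 37.5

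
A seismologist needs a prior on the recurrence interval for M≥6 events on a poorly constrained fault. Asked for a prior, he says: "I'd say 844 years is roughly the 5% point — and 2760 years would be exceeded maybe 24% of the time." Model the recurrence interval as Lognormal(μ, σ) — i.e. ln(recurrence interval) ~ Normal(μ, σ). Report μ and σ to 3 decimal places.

μ ≈ 7.567, σ ≈ 0.504

If T ~ Lognormal(μ,σ) then ln T ~ Normal(μ,σ), so the p-quantile of ln T is μ + z_p·σ.
ln(844) = 6.738 and ln(2760) = 7.923; z_{0.05} = -1.645, z_{0.76} = 0.7063.
σ = (7.923 − 6.738)/(0.7063 − (-1.645)) = 0.504.
μ = 6.738 − (-1.645)·0.504 = 7.567.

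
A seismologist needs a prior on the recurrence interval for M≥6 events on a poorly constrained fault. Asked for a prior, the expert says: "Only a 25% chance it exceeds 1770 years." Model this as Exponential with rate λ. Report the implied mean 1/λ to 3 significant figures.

mean ≈ 1280 years

P(T > 1770.0) = e^(−λ·1770.0) = 0.25, so λ = −ln(0.25)/1770.0 = 0.000783.
Mean = 1/λ = 1280 years.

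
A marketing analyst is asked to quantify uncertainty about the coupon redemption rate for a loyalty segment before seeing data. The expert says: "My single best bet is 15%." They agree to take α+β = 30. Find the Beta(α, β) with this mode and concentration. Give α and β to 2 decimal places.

For α,β > 1 the Beta mode is (α−1)/(α+β−2). With α+β = 30, the mode is (α−1)/28.
Set (α−1)/28 = 0.15 → α = 1 + 0.15·28 = 5.20.
β = 30 − α = 24.80.

α = 5.20, β = 24.80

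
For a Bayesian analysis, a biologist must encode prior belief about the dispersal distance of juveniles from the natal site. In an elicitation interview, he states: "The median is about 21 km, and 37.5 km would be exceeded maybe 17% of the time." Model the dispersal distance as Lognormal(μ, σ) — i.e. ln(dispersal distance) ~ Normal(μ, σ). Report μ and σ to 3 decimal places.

μ ≈ 3.045, σ ≈ 0.608

If T ~ Lognormal(μ,σ) then ln T ~ Normal(μ,σ), so the p-quantile of ln T is μ + z_p·σ.
ln(21) = 3.045 and ln(37.5) = 3.624; z_{0.5} = 0, z_{0.83} = 0.9542.
σ = (3.624 − 3.045)/(0.9542 − (0)) = 0.608.
μ = 3.045 − (0)·0.608 = 3.045.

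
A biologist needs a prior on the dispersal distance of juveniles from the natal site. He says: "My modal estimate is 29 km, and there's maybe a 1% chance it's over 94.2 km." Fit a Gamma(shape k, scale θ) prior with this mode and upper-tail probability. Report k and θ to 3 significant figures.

Gamma(k,θ) with k>1 has mode (k−1)θ, so θ = 29/(k−1).
Need P(X < 94.2) = 0.99 with θ tied to k this way. Start at k = 2, θ = 29: P(X<94.2) ≈ 0.835.
Too low — raise k to concentrate. Iterating converges to k ≈ 4.18.
Then θ = 29/(4.18−1) ≈ 9.12.

k ≈ 4.18, θ ≈ 9.12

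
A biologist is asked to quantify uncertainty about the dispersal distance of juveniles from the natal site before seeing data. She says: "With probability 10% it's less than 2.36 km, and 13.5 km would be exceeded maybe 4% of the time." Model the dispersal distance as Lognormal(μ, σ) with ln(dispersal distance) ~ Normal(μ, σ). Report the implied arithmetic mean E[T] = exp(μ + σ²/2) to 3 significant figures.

If T ~ Lognormal(μ,σ) then ln T ~ Normal(μ,σ), so the p-quantile of ln T is μ + z_p·σ.
ln(2.36) = 0.8587 and ln(13.5) = 2.603; z_{0.1} = -1.282, z_{0.96} = 1.751.
σ = (2.603 − 0.8587)/(1.751 − (-1.282)) = 0.575.
μ = 0.8587 − (-1.282)·0.575 = 1.596.
E[T] = exp(μ + σ²/2) = exp(1.596 + 0.1654) = 5.82 km.

E[T] ≈ 5.82 km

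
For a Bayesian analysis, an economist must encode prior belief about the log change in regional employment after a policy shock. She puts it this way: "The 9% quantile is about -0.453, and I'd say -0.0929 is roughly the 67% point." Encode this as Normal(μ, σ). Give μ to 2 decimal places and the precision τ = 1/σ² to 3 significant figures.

For Normal(μ,σ), the p-quantile is μ + z_p·σ. Here z_{0.09} = -1.341, z_{0.67} = 0.4399.
So -0.453 = μ − 1.341σ and -0.0929 = μ + 0.4399σ.
Subtracting: σ = (-0.0929 − -0.453)/(0.4399 − (-1.341)) = 0.20.
Then μ = -0.453 − (-1.341)·0.20 = -0.18.
Precision τ = 1/σ² = 1/0.2022² = 24.5.

μ = -0.18, τ = 24.5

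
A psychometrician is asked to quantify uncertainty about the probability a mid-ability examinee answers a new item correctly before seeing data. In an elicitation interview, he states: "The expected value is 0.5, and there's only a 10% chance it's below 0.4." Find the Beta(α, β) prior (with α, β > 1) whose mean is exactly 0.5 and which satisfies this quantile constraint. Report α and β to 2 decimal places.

With mean 0.5 fixed, write α = 0.5s, β = 0.5s where s = α+β.
Need P(θ < 0.4) = 0.1 under Beta(0.5s, 0.5s). Normal approximation: (q−m)/√(m(1−m)/s) ≈ z_{0.1} = -1.28, so s ≈ 0.5·0.5·(-1.28)²/(0.4−0.5)² = 41.1.
At s = 41.1: P(θ<0.4) ≈ 0.099. Adjusting to match 0.1 gives s ≈ 40.73.
So α = 0.5·40.73 ≈ 20.36, β = 0.5·40.73 ≈ 20.36.

α ≈ 20.36, β ≈ 20.36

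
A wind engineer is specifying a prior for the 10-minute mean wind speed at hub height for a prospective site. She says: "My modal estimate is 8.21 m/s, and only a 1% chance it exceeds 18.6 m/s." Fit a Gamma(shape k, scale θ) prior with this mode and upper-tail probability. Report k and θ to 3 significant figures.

Gamma(k,θ) with k>1 has mode (k−1)θ, so θ = 8.21/(k−1).
Need P(X < 18.6) = 0.99 with θ tied to k this way. Start at k = 2, θ = 8.21: P(X<18.6) ≈ 0.661.
Too low — raise k to concentrate. Iterating converges to k ≈ 8.17.
Then θ = 8.21/(8.17−1) ≈ 1.15.

k ≈ 8.17, θ ≈ 1.15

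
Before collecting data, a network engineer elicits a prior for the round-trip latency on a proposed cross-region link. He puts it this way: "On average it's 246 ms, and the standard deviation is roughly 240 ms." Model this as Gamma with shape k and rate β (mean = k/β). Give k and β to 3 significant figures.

k ≈ 1.05, β ≈ 0.00427

For Gamma(k, rate β): mean = k/β, variance = k/β², so CV = 1/√k.
CV = SD/mean = 240/246 = 0.9756, hence k = 1/CV² = 1.05.
Then β = k/mean = 1.05/246 = 0.00427.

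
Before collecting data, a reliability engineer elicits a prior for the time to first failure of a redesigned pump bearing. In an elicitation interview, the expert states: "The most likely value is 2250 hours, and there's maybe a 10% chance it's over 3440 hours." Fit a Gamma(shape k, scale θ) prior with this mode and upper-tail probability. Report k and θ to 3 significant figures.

k ≈ 11.4, θ ≈ 217

Gamma(k,θ) with k>1 has mode (k−1)θ, so θ = 2250/(k−1).
Need P(X < 3440) = 0.9 with θ tied to k this way. Start at k = 2, θ = 2250: P(X<3440) ≈ 0.452.
Too low — raise k to concentrate. Iterating converges to k ≈ 11.4.
Then θ = 2250/(11.4−1) ≈ 217.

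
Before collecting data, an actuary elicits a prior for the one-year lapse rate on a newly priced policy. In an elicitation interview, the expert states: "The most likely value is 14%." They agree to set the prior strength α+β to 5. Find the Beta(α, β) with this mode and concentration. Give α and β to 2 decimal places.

α = 1.42, β = 3.58

For α,β > 1 the Beta mode is (α−1)/(α+β−2). With α+β = 5, the mode is (α−1)/3.
Set (α−1)/3 = 0.14 → α = 1 + 0.14·3 = 1.42.
β = 5 − α = 3.58.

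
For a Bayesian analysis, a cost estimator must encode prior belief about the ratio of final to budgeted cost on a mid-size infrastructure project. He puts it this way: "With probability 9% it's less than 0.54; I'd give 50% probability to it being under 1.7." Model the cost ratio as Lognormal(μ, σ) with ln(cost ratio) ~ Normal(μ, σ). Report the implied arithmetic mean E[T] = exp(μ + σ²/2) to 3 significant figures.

E[T] ≈ 2.45

If T ~ Lognormal(μ,σ) then ln T ~ Normal(μ,σ), so the p-quantile of ln T is μ + z_p·σ.
ln(0.54) = -0.6162 and ln(1.7) = 0.5306; z_{0.09} = -1.341, z_{0.5} = 0.
σ = (0.5306 − -0.6162)/(0 − (-1.341)) = 0.855.
μ = -0.6162 − (-1.341)·0.855 = 0.531.
E[T] = exp(μ + σ²/2) = exp(0.531 + 0.3658) = 2.45.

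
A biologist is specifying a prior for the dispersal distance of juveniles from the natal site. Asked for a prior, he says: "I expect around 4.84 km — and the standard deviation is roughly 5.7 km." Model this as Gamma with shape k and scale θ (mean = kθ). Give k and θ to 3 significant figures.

For Gamma(k, scale θ): mean = kθ, variance = kθ², so CV = 1/√k.
CV = SD/mean = 5.7/4.84 = 1.178, hence k = 1/CV² = 0.721.
Then θ = mean/k = 4.84/0.721 = 6.71.

k ≈ 0.721, θ ≈ 6.71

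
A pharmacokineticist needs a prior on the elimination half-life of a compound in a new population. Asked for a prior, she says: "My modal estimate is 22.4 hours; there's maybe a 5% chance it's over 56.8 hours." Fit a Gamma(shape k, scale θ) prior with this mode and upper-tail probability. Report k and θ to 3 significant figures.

Gamma(k,θ) with k>1 has mode (k−1)θ, so θ = 22.4/(k−1).
Need P(X < 56.8) = 0.95 with θ tied to k this way. Start at k = 2, θ = 22.4: P(X<56.8) ≈ 0.720.
Too low — raise k to concentrate. Iterating converges to k ≈ 4.13.
Then θ = 22.4/(4.13−1) ≈ 7.15.

k ≈ 4.13, θ ≈ 7.15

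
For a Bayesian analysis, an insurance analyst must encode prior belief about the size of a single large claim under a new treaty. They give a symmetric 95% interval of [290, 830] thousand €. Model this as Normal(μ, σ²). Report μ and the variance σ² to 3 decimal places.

μ = 560.000, σ² = 18977.166

A symmetric 95% interval runs μ ± z·σ with z = 1.96.
Half-width = 270, so σ = 270/1.96 = 137.7576 and σ² = 18977.166.
μ is the interval midpoint, 560.000.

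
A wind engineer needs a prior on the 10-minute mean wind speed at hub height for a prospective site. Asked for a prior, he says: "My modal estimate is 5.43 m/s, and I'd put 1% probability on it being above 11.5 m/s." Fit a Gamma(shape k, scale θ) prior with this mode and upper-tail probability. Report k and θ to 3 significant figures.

Gamma(k,θ) with k>1 has mode (k−1)θ, so θ = 5.43/(k−1).
Need P(X < 11.5) = 0.99 with θ tied to k this way. Start at k = 2, θ = 5.43: P(X<11.5) ≈ 0.625.
Too low — raise k to concentrate. Iterating converges to k ≈ 9.63.
Then θ = 5.43/(9.63−1) ≈ 0.629.

k ≈ 9.63, θ ≈ 0.629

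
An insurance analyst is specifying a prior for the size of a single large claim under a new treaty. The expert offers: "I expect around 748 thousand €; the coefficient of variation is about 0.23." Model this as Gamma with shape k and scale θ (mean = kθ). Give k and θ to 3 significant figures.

For Gamma(k, scale θ): mean = kθ, variance = kθ², so CV = 1/√k.
CV = 0.23, hence k = 1/CV² = 18.9.
Then θ = mean/k = 748/18.9 = 39.6.

k ≈ 18.9, θ ≈ 39.6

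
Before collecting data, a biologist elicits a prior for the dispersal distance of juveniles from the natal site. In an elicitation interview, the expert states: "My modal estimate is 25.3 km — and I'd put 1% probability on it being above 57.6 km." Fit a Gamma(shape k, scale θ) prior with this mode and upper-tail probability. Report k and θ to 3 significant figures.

Gamma(k,θ) with k>1 has mode (k−1)θ, so θ = 25.3/(k−1).
Need P(X < 57.6) = 0.99 with θ tied to k this way. Start at k = 2, θ = 25.3: P(X<57.6) ≈ 0.664.
Too low — raise k to concentrate. Iterating converges to k ≈ 8.07.
Then θ = 25.3/(8.07−1) ≈ 3.58.

k ≈ 8.07, θ ≈ 3.58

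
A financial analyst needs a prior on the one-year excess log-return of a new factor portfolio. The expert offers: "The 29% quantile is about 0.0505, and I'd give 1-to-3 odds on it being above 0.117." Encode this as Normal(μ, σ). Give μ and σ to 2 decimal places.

For Normal(μ,σ), the p-quantile is μ + z_p·σ. Here z_{0.29} = -0.5534, z_{0.75} = 0.6745.
So 0.0505 = μ − 0.5534σ and 0.117 = μ + 0.6745σ.
Subtracting: σ = (0.117 − 0.0505)/(0.6745 − (-0.5534)) = 0.05.
Then μ = 0.0505 − (-0.5534)·0.05 = 0.08.

μ = 0.08, σ = 0.05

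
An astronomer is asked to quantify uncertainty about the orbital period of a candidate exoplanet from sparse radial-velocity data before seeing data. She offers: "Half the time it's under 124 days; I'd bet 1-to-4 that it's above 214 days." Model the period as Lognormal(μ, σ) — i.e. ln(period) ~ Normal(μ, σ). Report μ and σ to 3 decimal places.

If T ~ Lognormal(μ,σ) then ln T ~ Normal(μ,σ), so the p-quantile of ln T is μ + z_p·σ.
ln(124) = 4.82 and ln(214) = 5.366; z_{0.5} = 0, z_{0.8} = 0.8416.
σ = (5.366 − 4.82)/(0.8416 − (0)) = 0.648.
μ = 4.82 − (0)·0.648 = 4.820.

μ ≈ 4.820, σ ≈ 0.648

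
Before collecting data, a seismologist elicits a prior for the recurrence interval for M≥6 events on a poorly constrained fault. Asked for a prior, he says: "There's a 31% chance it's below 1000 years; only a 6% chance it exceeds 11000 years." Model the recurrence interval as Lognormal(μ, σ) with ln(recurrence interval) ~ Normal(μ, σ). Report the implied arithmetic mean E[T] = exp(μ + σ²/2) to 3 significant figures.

E[T] ≈ 3540 years

If T ~ Lognormal(μ,σ) then ln T ~ Normal(μ,σ), so the p-quantile of ln T is μ + z_p·σ.
ln(1000) = 6.908 and ln(11000) = 9.306; z_{0.31} = -0.4959, z_{0.94} = 1.555.
σ = (9.306 − 6.908)/(1.555 − (-0.4959)) = 1.169.
μ = 6.908 − (-0.4959)·1.169 = 7.488.
E[T] = exp(μ + σ²/2) = exp(7.488 + 0.6837) = 3540 years.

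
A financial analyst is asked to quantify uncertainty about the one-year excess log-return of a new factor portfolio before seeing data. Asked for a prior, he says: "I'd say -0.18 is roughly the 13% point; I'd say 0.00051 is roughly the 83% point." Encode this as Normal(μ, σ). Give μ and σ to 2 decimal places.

μ = -0.08, σ = 0.09

The p-quantile of Normal(μ,σ) is μ + z_p·σ, with z_{0.13} = -1.126 and z_{0.83} = 0.9542.
Eliminate σ: μ = (z₂·x₁ − z₁·x₂)/(z₂ − z₁) = (0.9542·-0.18 − (-1.126)·0.00051)/2.081 = -0.08.
Then σ = (x₂ − x₁)/(z₂ − z₁) = (0.00051 − -0.18)/2.081 = 0.09.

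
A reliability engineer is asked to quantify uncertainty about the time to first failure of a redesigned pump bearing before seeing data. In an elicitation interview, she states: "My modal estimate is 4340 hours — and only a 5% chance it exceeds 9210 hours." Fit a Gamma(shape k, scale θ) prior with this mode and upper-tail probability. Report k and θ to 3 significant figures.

Gamma(k,θ) with k>1 has mode (k−1)θ, so θ = 4340/(k−1).
Need P(X < 9210) = 0.95 with θ tied to k this way. Start at k = 2, θ = 4340: P(X<9210) ≈ 0.626.
Too low — raise k to concentrate. Iterating converges to k ≈ 5.87.
Then θ = 4340/(5.87−1) ≈ 890.

k ≈ 5.87, θ ≈ 890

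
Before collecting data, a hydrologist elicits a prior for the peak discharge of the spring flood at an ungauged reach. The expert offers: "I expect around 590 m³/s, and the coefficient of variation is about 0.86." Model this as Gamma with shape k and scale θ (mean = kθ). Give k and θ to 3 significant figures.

For Gamma(k, scale θ): mean = kθ, variance = kθ², so CV = 1/√k.
CV = 0.86, hence k = 1/CV² = 1.35.
Then θ = mean/k = 590/1.35 = 436.

k ≈ 1.35, θ ≈ 436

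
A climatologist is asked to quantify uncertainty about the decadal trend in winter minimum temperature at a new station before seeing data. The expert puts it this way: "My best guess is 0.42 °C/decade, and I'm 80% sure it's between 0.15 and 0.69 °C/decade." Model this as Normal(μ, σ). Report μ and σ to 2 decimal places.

μ = 0.42, σ = 0.21

A symmetric 80% interval runs μ ± z·σ with z = 1.282.
Half-width = 0.27, so σ = 0.27/1.282 = 0.21.
μ is the stated best guess, 0.42.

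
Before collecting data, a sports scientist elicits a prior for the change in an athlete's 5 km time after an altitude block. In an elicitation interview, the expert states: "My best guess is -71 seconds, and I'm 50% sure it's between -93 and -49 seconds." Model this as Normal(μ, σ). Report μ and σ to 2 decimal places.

A symmetric 50% interval runs μ ± z·σ with z = 0.6745.
Half-width = 22, so σ = 22/0.6745 = 32.62.
μ is the stated best guess, -71.00.

μ = -71.00, σ = 32.62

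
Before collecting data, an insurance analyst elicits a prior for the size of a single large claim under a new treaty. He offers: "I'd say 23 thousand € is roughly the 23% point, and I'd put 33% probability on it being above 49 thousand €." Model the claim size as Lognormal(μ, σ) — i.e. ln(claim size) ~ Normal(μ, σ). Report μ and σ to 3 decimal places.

μ ≈ 3.610, σ ≈ 0.642

If T ~ Lognormal(μ,σ) then ln T ~ Normal(μ,σ), so the p-quantile of ln T is μ + z_p·σ.
ln(23) = 3.135 and ln(49) = 3.892; z_{0.23} = -0.7388, z_{0.67} = 0.4399.
σ = (3.892 − 3.135)/(0.4399 − (-0.7388)) = 0.642.
μ = 3.135 − (-0.7388)·0.642 = 3.610.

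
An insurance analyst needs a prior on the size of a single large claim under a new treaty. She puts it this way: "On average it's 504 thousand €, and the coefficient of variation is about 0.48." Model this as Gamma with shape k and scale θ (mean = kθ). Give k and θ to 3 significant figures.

For Gamma(k, scale θ): mean = kθ, variance = kθ², so CV = 1/√k.
CV = 0.48, hence k = 1/CV² = 4.34.
Then θ = mean/k = 504/4.34 = 116.

k ≈ 4.34, θ ≈ 116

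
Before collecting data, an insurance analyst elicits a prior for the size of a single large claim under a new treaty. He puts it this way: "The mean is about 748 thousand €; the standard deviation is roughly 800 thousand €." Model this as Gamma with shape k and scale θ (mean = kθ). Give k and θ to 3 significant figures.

k ≈ 0.874, θ ≈ 856

For Gamma(k, scale θ): mean = kθ, variance = kθ², so CV = 1/√k.
CV = SD/mean = 800/748 = 1.07, hence k = 1/CV² = 0.874.
Then θ = mean/k = 748/0.874 = 856.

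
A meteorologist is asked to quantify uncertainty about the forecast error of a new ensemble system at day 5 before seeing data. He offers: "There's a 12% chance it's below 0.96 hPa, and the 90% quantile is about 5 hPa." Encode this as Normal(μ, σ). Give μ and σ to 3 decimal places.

μ = 2.892, σ = 1.645

For Normal(μ,σ), the p-quantile is μ + z_p·σ. Here z_{0.12} = -1.175, z_{0.9} = 1.282.
So 0.96 = μ − 1.175σ and 5 = μ + 1.282σ.
Subtracting: σ = (5 − 0.96)/(1.282 − (-1.175)) = 1.645.
Then μ = 0.96 − (-1.175)·1.645 = 2.892.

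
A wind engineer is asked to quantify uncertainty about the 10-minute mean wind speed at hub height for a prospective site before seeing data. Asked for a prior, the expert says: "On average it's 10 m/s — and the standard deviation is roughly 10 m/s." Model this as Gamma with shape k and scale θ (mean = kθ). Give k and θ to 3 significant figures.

For Gamma(k, scale θ): mean = kθ, variance = kθ², so CV = 1/√k.
CV = SD/mean = 10/10 = 1, hence k = 1/CV² = 1.
Then θ = mean/k = 10/1 = 10.

k ≈ 1, θ ≈ 10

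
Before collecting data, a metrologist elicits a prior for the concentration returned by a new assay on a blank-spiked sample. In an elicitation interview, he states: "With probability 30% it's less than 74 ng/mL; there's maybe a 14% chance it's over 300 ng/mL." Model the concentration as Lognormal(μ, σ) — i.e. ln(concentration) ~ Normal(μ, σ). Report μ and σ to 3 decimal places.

μ ≈ 4.761, σ ≈ 0.872

If T ~ Lognormal(μ,σ) then ln T ~ Normal(μ,σ), so the p-quantile of ln T is μ + z_p·σ.
ln(74) = 4.304 and ln(300) = 5.704; z_{0.3} = -0.5244, z_{0.86} = 1.08.
σ = (5.704 − 4.304)/(1.08 − (-0.5244)) = 0.872.
μ = 4.304 − (-0.5244)·0.872 = 4.761.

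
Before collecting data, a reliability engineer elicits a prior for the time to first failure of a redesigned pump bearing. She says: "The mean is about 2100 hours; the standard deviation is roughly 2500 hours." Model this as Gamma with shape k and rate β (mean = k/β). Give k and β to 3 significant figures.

For Gamma(k, rate β): mean = k/β, variance = k/β², so CV = 1/√k.
CV = SD/mean = 2500/2100 = 1.19, hence k = 1/CV² = 0.706.
Then β = k/mean = 0.706/2100 = 0.000336.

k ≈ 0.706, β ≈ 0.000336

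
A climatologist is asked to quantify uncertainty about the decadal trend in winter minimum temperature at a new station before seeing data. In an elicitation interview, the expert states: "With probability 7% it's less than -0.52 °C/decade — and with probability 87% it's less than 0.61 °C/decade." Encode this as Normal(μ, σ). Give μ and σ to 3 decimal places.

μ = 0.121, σ = 0.434

For Normal(μ,σ), the p-quantile is μ + z_p·σ. Here z_{0.07} = -1.476, z_{0.87} = 1.126.
So -0.52 = μ − 1.476σ and 0.61 = μ + 1.126σ.
Subtracting: σ = (0.61 − -0.52)/(1.126 − (-1.476)) = 0.434.
Then μ = -0.52 − (-1.476)·0.434 = 0.121.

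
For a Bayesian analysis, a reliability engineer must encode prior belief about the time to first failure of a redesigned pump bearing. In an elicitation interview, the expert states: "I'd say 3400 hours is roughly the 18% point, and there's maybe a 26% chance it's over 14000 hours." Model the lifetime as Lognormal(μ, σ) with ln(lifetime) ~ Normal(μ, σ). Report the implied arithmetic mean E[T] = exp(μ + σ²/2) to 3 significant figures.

E[T] ≈ 11800 hours

If T ~ Lognormal(μ,σ) then ln T ~ Normal(μ,σ), so the p-quantile of ln T is μ + z_p·σ.
ln(3400) = 8.132 and ln(14000) = 9.547; z_{0.18} = -0.9154, z_{0.74} = 0.6433.
σ = (9.547 − 8.132)/(0.6433 − (-0.9154)) = 0.908.
μ = 8.132 − (-0.9154)·0.908 = 8.963.
E[T] = exp(μ + σ²/2) = exp(8.963 + 0.4122) = 11800 hours.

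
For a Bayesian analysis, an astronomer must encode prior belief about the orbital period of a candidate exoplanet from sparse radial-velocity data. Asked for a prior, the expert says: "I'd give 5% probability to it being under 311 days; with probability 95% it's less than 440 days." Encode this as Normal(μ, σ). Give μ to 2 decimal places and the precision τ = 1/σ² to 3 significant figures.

The p-quantile of Normal(μ,σ) is μ + z_p·σ, with z_{0.05} = -1.645 and z_{0.95} = 1.645.
Eliminate σ: μ = (z₂·x₁ − z₁·x₂)/(z₂ − z₁) = (1.645·311 − (-1.645)·440)/3.29 = 375.50.
Then σ = (x₂ − x₁)/(z₂ − z₁) = (440 − 311)/3.29 = 39.21.
Precision τ = 1/σ² = 1/39.21² = 0.00065.

μ = 375.50, τ = 0.00065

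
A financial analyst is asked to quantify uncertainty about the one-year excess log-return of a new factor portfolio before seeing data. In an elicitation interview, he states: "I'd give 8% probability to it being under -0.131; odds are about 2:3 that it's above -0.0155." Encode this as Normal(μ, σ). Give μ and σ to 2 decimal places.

μ = -0.03, σ = 0.07

The p-quantile of Normal(μ,σ) is μ + z_p·σ, with z_{0.08} = -1.405 and z_{0.6} = 0.2533.
Eliminate σ: μ = (z₂·x₁ − z₁·x₂)/(z₂ − z₁) = (0.2533·-0.131 − (-1.405)·-0.0155)/1.658 = -0.03.
Then σ = (x₂ − x₁)/(z₂ − z₁) = (-0.0155 − -0.131)/1.658 = 0.07.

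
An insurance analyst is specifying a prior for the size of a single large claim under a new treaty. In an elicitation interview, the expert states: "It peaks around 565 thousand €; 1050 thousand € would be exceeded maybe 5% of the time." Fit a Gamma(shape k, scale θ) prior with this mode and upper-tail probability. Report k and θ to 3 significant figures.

k ≈ 8.25, θ ≈ 78

Gamma(k,θ) with k>1 has mode (k−1)θ, so θ = 565/(k−1).
Need P(X < 1050) = 0.95 with θ tied to k this way. Start at k = 2, θ = 565: P(X<1050) ≈ 0.554.
Too low — raise k to concentrate. Iterating converges to k ≈ 8.25.
Then θ = 565/(8.25−1) ≈ 78.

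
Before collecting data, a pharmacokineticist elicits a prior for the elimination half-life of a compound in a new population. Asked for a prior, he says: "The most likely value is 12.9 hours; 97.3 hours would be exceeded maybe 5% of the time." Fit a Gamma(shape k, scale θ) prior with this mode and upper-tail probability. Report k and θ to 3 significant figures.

Gamma(k,θ) with k>1 has mode (k−1)θ, so θ = 12.9/(k−1).
Need P(X < 97.3) = 0.95 with θ tied to k this way. Start at k = 2, θ = 12.9: P(X<97.3) ≈ 0.995.
Too high — lower k to spread out. Iterating converges to k ≈ 1.52.
Then θ = 12.9/(1.52−1) ≈ 24.6.

k ≈ 1.52, θ ≈ 24.6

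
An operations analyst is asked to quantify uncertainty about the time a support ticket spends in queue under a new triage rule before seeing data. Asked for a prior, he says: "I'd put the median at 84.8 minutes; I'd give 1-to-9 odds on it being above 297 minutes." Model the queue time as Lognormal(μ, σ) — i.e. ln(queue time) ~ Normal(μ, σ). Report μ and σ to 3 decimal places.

μ ≈ 4.440, σ ≈ 0.978

If T ~ Lognormal(μ,σ) then ln T ~ Normal(μ,σ), so the p-quantile of ln T is μ + z_p·σ.
ln(84.8) = 4.44 and ln(297) = 5.694; z_{0.5} = 0, z_{0.9} = 1.282.
σ = (5.694 − 4.44)/(1.282 − (0)) = 0.978.
μ = 4.44 − (0)·0.978 = 4.440.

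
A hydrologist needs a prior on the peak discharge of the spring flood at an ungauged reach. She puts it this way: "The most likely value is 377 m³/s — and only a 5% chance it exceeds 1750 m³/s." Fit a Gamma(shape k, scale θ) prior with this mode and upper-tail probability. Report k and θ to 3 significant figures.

Gamma(k,θ) with k>1 has mode (k−1)θ, so θ = 377/(k−1).
Need P(X < 1750) = 0.95 with θ tied to k this way. Start at k = 2, θ = 377: P(X<1750) ≈ 0.946.
Too low — raise k to concentrate. Iterating converges to k ≈ 2.03.
Then θ = 377/(2.03−1) ≈ 365.

k ≈ 2.03, θ ≈ 365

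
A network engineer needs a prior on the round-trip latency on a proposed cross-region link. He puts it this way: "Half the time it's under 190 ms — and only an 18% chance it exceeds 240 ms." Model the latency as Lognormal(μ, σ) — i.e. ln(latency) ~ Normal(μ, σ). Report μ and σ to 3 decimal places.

μ ≈ 5.247, σ ≈ 0.255

If T ~ Lognormal(μ,σ) then ln T ~ Normal(μ,σ), so the p-quantile of ln T is μ + z_p·σ.
ln(190) = 5.247 and ln(240) = 5.481; z_{0.5} = 0, z_{0.82} = 0.9154.
σ = (5.481 − 5.247)/(0.9154 − (0)) = 0.255.
μ = 5.247 − (0)·0.255 = 5.247.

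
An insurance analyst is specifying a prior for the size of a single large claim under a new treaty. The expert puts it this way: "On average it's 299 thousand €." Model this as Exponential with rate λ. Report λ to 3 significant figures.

Exponential mean = 1/λ, so λ = 1/299.0 = 0.00334.

λ ≈ 0.00334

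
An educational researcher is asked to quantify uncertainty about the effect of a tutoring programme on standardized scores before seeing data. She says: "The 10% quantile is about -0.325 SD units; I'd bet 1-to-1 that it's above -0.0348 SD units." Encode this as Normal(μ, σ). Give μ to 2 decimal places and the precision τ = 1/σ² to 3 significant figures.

The p-quantile of Normal(μ,σ) is μ + z_p·σ, with z_{0.1} = -1.282 and z_{0.5} = 0.
Eliminate σ: μ = (z₂·x₁ − z₁·x₂)/(z₂ − z₁) = (0·-0.325 − (-1.282)·-0.0348)/1.282 = -0.03.
Then σ = (x₂ − x₁)/(z₂ − z₁) = (-0.0348 − -0.325)/1.282 = 0.23.
Precision τ = 1/σ² = 1/0.2264² = 19.5.

μ = -0.03, τ = 19.5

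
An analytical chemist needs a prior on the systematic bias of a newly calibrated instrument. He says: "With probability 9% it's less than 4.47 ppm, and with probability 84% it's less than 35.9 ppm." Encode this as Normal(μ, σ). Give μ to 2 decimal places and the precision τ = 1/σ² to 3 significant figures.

The p-quantile of Normal(μ,σ) is μ + z_p·σ, with z_{0.09} = -1.341 and z_{0.84} = 0.9945.
Eliminate σ: μ = (z₂·x₁ − z₁·x₂)/(z₂ − z₁) = (0.9945·4.47 − (-1.341)·35.9)/2.335 = 22.52.
Then σ = (x₂ − x₁)/(z₂ − z₁) = (35.9 − 4.47)/2.335 = 13.46.
Precision τ = 1/σ² = 1/13.46² = 0.00552.

μ = 22.52, τ = 0.00552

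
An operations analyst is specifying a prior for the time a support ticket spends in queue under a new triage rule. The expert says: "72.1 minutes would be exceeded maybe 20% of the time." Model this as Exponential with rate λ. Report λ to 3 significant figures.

P(T > 72.1) = e^(−λ·72.1) = 0.2, so λ = −ln(0.2)/72.1 = 0.0223.

λ ≈ 0.0223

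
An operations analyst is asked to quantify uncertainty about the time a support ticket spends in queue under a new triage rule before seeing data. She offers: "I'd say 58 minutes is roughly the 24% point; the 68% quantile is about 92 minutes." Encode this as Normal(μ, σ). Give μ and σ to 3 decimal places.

μ = 78.455, σ = 28.961

For Normal(μ,σ), the p-quantile is μ + z_p·σ. Here z_{0.24} = -0.7063, z_{0.68} = 0.4677.
So 58 = μ − 0.7063σ and 92 = μ + 0.4677σ.
Subtracting: σ = (92 − 58)/(0.4677 − (-0.7063)) = 28.961.
Then μ = 58 − (-0.7063)·28.961 = 78.455.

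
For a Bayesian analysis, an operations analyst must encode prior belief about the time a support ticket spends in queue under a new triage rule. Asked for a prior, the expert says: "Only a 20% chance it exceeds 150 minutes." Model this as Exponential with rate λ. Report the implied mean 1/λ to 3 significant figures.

P(T > 150.0) = e^(−λ·150.0) = 0.2, so λ = −ln(0.2)/150.0 = 0.0107.
Mean = 1/λ = 93.2 minutes.

mean ≈ 93.2 minutes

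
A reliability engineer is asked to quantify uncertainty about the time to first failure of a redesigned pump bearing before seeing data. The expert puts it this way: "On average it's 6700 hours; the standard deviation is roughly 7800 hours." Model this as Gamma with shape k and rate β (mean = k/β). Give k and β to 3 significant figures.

k ≈ 0.738, β ≈ 0.00011

For Gamma(k, rate β): mean = k/β, variance = k/β², so CV = 1/√k.
CV = SD/mean = 7800/6700 = 1.164, hence k = 1/CV² = 0.738.
Then β = k/mean = 0.738/6700 = 0.00011.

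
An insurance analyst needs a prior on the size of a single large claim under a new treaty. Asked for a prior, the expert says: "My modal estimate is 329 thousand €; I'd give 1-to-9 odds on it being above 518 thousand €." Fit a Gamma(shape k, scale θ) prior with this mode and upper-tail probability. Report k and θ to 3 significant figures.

Gamma(k,θ) with k>1 has mode (k−1)θ, so θ = 329/(k−1).
Need P(X < 518) = 0.9 with θ tied to k this way. Start at k = 2, θ = 329: P(X<518) ≈ 0.467.
Too low — raise k to concentrate. Iterating converges to k ≈ 10.1.
Then θ = 329/(10.1−1) ≈ 36.2.

k ≈ 10.1, θ ≈ 36.2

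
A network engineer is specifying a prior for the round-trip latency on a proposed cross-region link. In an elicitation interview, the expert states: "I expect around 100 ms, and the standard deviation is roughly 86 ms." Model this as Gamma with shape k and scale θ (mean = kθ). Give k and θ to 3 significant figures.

For Gamma(k, scale θ): mean = kθ, variance = kθ², so CV = 1/√k.
CV = SD/mean = 86/100 = 0.86, hence k = 1/CV² = 1.35.
Then θ = mean/k = 100/1.35 = 74.

k ≈ 1.35, θ ≈ 74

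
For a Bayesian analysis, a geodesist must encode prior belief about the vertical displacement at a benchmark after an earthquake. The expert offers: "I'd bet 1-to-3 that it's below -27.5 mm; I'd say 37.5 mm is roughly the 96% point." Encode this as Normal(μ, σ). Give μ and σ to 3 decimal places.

For Normal(μ,σ), the p-quantile is μ + z_p·σ. Here z_{0.25} = -0.6745, z_{0.96} = 1.751.
So -27.5 = μ − 0.6745σ and 37.5 = μ + 1.751σ.
Subtracting: σ = (37.5 − -27.5)/(1.751 − (-0.6745)) = 26.802.
Then μ = -27.5 − (-0.6745)·26.802 = -9.422.

μ = -9.422, σ = 26.802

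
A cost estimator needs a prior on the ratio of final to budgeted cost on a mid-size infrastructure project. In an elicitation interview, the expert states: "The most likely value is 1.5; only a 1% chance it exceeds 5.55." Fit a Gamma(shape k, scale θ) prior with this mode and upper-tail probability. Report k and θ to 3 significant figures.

k ≈ 3.49, θ ≈ 0.601

Gamma(k,θ) with k>1 has mode (k−1)θ, so θ = 1.5/(k−1).
Need P(X < 5.55) = 0.99 with θ tied to k this way. Start at k = 2, θ = 1.5: P(X<5.55) ≈ 0.884.
Too low — raise k to concentrate. Iterating converges to k ≈ 3.49.
Then θ = 1.5/(3.49−1) ≈ 0.601.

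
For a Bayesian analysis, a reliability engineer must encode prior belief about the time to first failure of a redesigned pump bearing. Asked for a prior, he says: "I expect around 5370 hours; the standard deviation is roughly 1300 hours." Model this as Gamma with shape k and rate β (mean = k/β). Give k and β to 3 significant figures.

For Gamma(k, rate β): mean = k/β, variance = k/β², so CV = 1/√k.
CV = SD/mean = 1300/5370 = 0.2421, hence k = 1/CV² = 17.1.
Then β = k/mean = 17.1/5370 = 0.00318.

k ≈ 17.1, β ≈ 0.00318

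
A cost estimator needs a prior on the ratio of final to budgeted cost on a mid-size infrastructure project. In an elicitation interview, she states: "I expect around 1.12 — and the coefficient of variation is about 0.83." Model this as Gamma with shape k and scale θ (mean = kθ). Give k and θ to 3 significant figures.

For Gamma(k, scale θ): mean = kθ, variance = kθ², so CV = 1/√k.
CV = 0.83, hence k = 1/CV² = 1.45.
Then θ = mean/k = 1.12/1.45 = 0.772.

k ≈ 1.45, θ ≈ 0.772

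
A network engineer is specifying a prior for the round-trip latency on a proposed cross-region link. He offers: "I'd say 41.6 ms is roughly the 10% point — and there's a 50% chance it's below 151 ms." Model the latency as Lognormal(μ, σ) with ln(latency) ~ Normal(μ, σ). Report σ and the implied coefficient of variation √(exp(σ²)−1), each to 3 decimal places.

If T ~ Lognormal(μ,σ) then ln T ~ Normal(μ,σ), so the p-quantile of ln T is μ + z_p·σ.
ln(41.6) = 3.728 and ln(151) = 5.017; z_{0.1} = -1.282, z_{0.5} = 0.
σ = (5.017 − 3.728)/(0 − (-1.282)) = 1.006.
μ = 3.728 − (-1.282)·1.006 = 5.017.
CV = √(exp(σ²)−1) = √(exp(1.0119)−1) = 1.323.

σ ≈ 1.006, CV ≈ 1.323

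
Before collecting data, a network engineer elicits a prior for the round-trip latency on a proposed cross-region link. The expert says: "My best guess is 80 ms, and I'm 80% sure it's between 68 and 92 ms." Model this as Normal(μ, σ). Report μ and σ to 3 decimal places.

A symmetric 80% interval runs μ ± z·σ with z = 1.282.
Half-width = 12, so σ = 12/1.282 = 9.364.
μ is the stated best guess, 80.000.

μ = 80.000, σ = 9.364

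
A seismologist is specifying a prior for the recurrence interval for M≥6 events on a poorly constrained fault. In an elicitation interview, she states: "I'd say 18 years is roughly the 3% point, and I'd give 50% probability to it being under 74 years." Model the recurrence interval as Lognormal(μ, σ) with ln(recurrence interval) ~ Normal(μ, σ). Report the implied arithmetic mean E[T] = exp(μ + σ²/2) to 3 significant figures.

If T ~ Lognormal(μ,σ) then ln T ~ Normal(μ,σ), so the p-quantile of ln T is μ + z_p·σ.
ln(18) = 2.89 and ln(74) = 4.304; z_{0.03} = -1.881, z_{0.5} = 0.
σ = (4.304 − 2.89)/(0 − (-1.881)) = 0.752.
μ = 2.89 − (-1.881)·0.752 = 4.304.
E[T] = exp(μ + σ²/2) = exp(4.304 + 0.2825) = 98.2 years.

E[T] ≈ 98.2 years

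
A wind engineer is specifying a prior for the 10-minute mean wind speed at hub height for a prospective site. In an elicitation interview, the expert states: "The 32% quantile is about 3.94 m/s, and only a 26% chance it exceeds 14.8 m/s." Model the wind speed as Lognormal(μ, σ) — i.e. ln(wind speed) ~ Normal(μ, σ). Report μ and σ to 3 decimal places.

μ ≈ 1.928, σ ≈ 1.191

If T ~ Lognormal(μ,σ) then ln T ~ Normal(μ,σ), so the p-quantile of ln T is μ + z_p·σ.
ln(3.94) = 1.371 and ln(14.8) = 2.695; z_{0.32} = -0.4677, z_{0.74} = 0.6433.
σ = (2.695 − 1.371)/(0.6433 − (-0.4677)) = 1.191.
μ = 1.371 − (-0.4677)·1.191 = 1.928.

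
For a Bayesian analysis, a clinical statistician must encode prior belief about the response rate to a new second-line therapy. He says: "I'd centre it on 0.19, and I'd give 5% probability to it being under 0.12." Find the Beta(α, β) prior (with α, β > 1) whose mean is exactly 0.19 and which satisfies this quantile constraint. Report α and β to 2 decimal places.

With mean 0.19 fixed, write α = 0.19s, β = 0.81s where s = α+β.
Need P(θ < 0.12) = 0.05 under Beta(0.19s, 0.81s). Normal approximation: (q−m)/√(m(1−m)/s) ≈ z_{0.05} = -1.64, so s ≈ 0.19·0.81·(-1.64)²/(0.12−0.19)² = 85.0.
At s = 85.0: P(θ<0.12) ≈ 0.037. Adjusting to match 0.05 gives s ≈ 72.82.
So α = 0.19·72.82 ≈ 13.84, β = 0.81·72.82 ≈ 58.99.

α ≈ 13.84, β ≈ 58.99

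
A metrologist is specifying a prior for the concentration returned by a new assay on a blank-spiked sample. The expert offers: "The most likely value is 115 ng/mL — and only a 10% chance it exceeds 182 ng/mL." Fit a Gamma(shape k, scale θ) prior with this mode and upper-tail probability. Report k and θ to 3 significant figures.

Gamma(k,θ) with k>1 has mode (k−1)θ, so θ = 115/(k−1).
Need P(X < 182) = 0.9 with θ tied to k this way. Start at k = 2, θ = 115: P(X<182) ≈ 0.469.
Too low — raise k to concentrate. Iterating converges to k ≈ 9.9.
Then θ = 115/(9.9−1) ≈ 12.9.

k ≈ 9.9, θ ≈ 12.9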